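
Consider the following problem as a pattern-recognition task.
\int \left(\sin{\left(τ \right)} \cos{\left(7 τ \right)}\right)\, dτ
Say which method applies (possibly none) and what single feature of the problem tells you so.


Verdict: a trigonometric identity — two different frequencies multiply in \sin{\left(τ \right)} \cos{\left(7 τ \right)}; the product-to-sum formula separates them.


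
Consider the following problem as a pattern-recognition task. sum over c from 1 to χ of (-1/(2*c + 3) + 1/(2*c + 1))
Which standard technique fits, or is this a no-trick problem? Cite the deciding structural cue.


Verdict: telescoping — consecutive terms evaluate one function at adjacent indices (1/(2*c + 1) is its current value): one term's tail is the next term's head, so the chain collapses.


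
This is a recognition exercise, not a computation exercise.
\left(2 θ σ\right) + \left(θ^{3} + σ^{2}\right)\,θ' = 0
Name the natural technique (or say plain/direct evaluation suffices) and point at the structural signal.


Technique: the exact-equation method — take the mixed partials of 2 θ σ and θ^{3} + σ^{2}: they are equal, which certifies an exact differential.


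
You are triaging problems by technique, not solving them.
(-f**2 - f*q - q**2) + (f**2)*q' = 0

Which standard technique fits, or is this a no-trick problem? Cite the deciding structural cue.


Technique: the homogeneous substitution — the slope is degree-zero homogeneous: the ratio substitution v = q/f collapses it.


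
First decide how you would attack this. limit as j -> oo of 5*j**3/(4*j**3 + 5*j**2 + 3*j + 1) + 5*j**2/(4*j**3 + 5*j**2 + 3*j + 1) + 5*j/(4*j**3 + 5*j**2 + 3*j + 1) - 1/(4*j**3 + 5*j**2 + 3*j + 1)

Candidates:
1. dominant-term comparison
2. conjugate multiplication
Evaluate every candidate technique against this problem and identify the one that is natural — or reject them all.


Diagnosis: dominant-term comparison — divide by the highest power of j present: lower-order terms vanish and the dominant ratio remains.
- dominant-term comparison: a fit — the right tool for this form.
- conjugate multiplication: no divergent radical difference is present for a conjugate pair to cancel.


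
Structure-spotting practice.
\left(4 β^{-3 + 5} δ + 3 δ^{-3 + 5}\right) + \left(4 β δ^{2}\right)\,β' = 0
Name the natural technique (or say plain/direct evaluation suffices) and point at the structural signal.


Technique: the exact-equation method — equality of cross partials is the green light — assemble the potential function term by term.


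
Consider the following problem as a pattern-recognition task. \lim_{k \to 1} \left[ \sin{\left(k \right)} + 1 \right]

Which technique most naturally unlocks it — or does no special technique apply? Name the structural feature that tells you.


Technique: no special technique — no denominator vanishes and nothing blows up at 1: direct substitution is the whole computation.


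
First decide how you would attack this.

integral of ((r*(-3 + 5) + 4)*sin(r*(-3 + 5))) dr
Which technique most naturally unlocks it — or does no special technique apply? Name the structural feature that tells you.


Best approach: integration by parts — (r*(-3 + 5) + 4) dies after finitely many derivatives while sin(r*(-3 + 5)) cycles under integration — the tabular/parts setup.


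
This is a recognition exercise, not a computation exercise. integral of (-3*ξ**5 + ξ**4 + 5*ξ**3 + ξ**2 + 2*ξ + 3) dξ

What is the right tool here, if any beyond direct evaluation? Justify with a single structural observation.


Diagnosis: no special technique — nothing composite, nothing rational, nothing trigonometric — each constant-multiple power of ξ integrates by the power rule alone.


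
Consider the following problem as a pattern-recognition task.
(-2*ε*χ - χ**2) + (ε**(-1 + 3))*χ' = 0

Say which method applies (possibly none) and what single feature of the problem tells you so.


Best approach: the homogeneous substitution — the slope is degree-zero homogeneous: the ratio substitution v = χ/ε collapses it. This doubles as a Bernoulli equation in the unknown as written; the homogeneous route needs no setup at all.


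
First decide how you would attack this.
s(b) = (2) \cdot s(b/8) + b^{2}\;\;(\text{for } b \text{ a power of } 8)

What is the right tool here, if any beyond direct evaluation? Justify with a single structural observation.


Method: the master substitution — the argument shrinks by the factor 8, so measure the index on a logarithmic scale and the recursion becomes a shift.


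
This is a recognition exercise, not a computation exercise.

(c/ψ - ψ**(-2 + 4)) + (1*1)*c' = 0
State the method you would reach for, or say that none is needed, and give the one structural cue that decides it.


Technique: a linear integrating factor — the unknown enters only to the first power against a nonzero forcing term — the integrating-factor template applies directly.


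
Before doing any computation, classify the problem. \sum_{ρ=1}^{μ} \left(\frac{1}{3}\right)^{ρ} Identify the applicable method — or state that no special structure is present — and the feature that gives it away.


Technique: the geometric series formula — each term is \frac{1}{3} times the previous one, so the geometric-series formula applies directly.


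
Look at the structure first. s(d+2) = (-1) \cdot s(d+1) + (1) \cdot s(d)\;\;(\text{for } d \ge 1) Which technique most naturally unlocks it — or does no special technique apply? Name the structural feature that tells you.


Best approach: the characteristic-root method — this is the constant-coefficient homogeneous case — the whole solution in d reduces to a polynomial's roots.


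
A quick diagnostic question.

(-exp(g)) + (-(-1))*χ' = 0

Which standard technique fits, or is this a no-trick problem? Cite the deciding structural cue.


Technique: no special technique — solved for the derivative, no χ appears — this is antidifferentiation in g wearing ODE clothing.


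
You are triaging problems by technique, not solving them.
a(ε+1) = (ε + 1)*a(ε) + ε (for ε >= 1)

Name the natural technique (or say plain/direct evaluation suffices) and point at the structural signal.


Diagnosis: a summation factor — with the index-dependent coefficient ε + 1, dividing by the cumulative product turns the left side into a pure difference.


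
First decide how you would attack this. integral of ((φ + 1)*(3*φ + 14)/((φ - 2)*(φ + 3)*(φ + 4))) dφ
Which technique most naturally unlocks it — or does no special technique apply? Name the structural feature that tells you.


Method: partial fractions — the bottom factors while the top stays lower-degree — split into simple fractions and integrate piece by piece.


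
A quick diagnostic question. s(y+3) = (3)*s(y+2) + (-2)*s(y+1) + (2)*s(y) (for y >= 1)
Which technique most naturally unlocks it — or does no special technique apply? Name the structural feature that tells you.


Verdict: the characteristic-root method — this is the constant-coefficient homogeneous case — the whole solution in y reduces to a polynomial's roots.


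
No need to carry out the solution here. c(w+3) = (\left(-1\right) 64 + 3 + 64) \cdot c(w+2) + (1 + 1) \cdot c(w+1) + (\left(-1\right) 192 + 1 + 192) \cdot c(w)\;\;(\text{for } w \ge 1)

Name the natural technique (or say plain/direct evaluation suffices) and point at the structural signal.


Verdict: the characteristic-root method — because shifting w leaves the equation's coefficients unchanged, exponential trials reduce it to algebra.


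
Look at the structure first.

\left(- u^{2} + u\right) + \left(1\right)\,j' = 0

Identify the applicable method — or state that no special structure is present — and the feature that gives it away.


Diagnosis: no special technique — the slope is a function of u alone, so integrate both sides directly.


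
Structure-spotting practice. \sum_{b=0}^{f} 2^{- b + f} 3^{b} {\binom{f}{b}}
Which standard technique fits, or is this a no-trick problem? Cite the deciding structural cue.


Verdict: the binomial theorem — the binomial coefficients weight matched powers of 3 and 2, which is exactly the expansion of a binomial power.


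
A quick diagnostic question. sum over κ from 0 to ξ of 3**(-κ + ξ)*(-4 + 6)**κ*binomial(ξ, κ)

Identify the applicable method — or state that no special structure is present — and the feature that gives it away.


Best approach: the binomial theorem — terms weighting binomial(ξ, κ) against matched powers of (-4 + 6) and 3 reassemble into ((-4 + 6) + 3)^ξ by the binomial theorem.


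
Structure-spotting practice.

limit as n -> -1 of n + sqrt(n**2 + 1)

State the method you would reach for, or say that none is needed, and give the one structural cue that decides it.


Technique: no special technique — no vanishing denominator and no indeterminate clash at the point — evaluation is immediate.


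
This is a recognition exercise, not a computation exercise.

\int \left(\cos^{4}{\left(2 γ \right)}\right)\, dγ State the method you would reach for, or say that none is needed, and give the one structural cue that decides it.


Verdict: a trigonometric identity — \cos^{4}{\left(2 γ \right)} is the textbook power-reduction case — identities first, antiderivatives second.


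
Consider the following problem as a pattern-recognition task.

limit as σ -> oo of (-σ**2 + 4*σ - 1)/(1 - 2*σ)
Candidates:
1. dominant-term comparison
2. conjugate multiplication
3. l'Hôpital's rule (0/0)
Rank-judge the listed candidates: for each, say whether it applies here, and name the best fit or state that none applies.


Best approach: dominant-term comparison — growth-rate triage: the leading powers of σ decide the limit, everything else is noise.
- dominant-term comparison — yes, a natural case for it.
- conjugate multiplication: there are no radicals in tension whose conjugate would simplify matters.
- l'Hôpital's rule (0/0) — viewed as a single quotient this runs to ∞/∞, not the 0/0 clash this candidate addresses; an at-infinity variant of the rule would resolve it, but comparing leading growth reads the answer without differentiating.


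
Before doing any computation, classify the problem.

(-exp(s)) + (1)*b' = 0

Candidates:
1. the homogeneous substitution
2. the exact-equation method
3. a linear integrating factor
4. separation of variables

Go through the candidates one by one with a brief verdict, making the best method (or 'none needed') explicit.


Method: no special technique — solved for the derivative, b never appears on the right — this is a direct integration in s, not a differential-equations problem at heart.
- the homogeneous substitution — the ratio of the variables does not determine the slope.
- the exact-equation method — the unknown never enters the equation — exactness holds emptily, with nothing for the method to add.
- a linear integrating factor — with the unknown absent the integrating factor is a formality; direct integration is the working structure.
- separation of variables — separation is only trivially available — with the unknown absent from the slope this is a direct integration, not a separation problem.


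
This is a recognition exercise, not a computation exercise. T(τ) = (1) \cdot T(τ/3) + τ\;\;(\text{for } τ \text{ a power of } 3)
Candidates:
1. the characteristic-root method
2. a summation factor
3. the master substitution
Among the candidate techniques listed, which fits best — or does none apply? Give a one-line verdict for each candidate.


Technique: the master substitution — the argument shrinks by the factor 3, so measure the index on a logarithmic scale and the recursion becomes a shift.
- the characteristic-root method — the recursion divides its index rather than shifting it — outside the constant-shift family the root method covers.
- a summation factor — the recursion divides its index rather than shifting it — there is no previous-term chain for a summation factor to telescope.
- the master substitution — a fit — the right tool for this form.


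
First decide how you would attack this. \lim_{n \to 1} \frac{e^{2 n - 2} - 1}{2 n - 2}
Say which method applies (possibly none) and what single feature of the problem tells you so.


Technique: l'Hôpital's rule (0/0) — substituting 1 gives 0 over 0; differentiate top and bottom once and re-evaluate. Known elementary limits would finish this too — the rule just bypasses the case analysis.


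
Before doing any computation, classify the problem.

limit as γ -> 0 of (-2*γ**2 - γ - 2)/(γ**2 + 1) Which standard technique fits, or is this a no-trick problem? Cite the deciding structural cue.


Method: no special technique — the function is continuous at 0; evaluation is itself the limit, no machinery required.


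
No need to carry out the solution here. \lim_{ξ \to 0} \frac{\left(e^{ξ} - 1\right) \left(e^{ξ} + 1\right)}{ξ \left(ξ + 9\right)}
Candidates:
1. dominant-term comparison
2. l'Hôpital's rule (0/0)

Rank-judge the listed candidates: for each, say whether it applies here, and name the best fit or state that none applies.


Verdict: l'Hôpital's rule (0/0) — substituting 0 gives 0 over 0; differentiate top and bottom once and re-evaluate. A local series expansion at the point resolves it as well; the rule is the packaged version of that step.
- dominant-term comparison — this limit is not decided by comparing polynomial growth at infinity.
- l'Hôpital's rule (0/0) — yes, a natural case for it.


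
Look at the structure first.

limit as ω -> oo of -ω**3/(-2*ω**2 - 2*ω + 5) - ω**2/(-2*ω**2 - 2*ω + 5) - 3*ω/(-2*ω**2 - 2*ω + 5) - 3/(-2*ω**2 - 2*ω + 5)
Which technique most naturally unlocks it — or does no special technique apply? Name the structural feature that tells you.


Best approach: dominant-term comparison — as ω grows, only the highest-degree terms matter — compare leading terms and read the limit off. As a single quotient, the ∞/∞ shape would yield to repeated differentiation as well — the growth comparison gets there in one look.


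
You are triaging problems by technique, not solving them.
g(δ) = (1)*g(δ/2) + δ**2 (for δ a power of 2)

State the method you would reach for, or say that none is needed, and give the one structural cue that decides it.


Verdict: the master substitution — recursion at δ/2 is multiplicative in the index; logarithmic reindexing via δ = 2^m linearizes it.


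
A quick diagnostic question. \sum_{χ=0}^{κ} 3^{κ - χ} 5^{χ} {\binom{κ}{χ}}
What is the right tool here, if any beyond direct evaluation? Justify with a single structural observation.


Method: the binomial theorem — the summand is term χ of a binomial expansion in 5 and 3; the whole sum is a single power.


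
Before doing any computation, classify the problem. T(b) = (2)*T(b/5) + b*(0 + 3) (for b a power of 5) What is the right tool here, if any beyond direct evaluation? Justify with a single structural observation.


Best approach: the master substitution — the recursive call is at index b/5 rather than a shift, a divide-and-conquer shape — substituting b = 5^m linearizes it.


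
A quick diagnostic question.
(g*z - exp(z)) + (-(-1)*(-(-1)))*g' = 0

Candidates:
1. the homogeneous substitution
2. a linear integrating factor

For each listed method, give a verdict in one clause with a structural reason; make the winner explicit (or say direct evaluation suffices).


Diagnosis: a linear integrating factor — first power of g, nonzero forcing: the integrating-factor recipe applies verbatim with p = z.
- the homogeneous substitution — the ratio of the variables does not determine the slope.
- a linear integrating factor — applicable, and directly so.


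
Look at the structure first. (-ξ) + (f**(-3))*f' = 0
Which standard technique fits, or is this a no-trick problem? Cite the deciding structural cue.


Best approach: separation of variables — solved for the derivative, the right side splits multiplicatively into a function of each variable alone — divide and integrate each side. The cross-partial test also passes here (vacuously, each side single-variable); the potential-function route would work, separation is simply more immediate.


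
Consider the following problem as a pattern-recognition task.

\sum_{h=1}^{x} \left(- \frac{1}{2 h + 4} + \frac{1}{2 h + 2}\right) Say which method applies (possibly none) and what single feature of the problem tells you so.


Technique: telescoping — the summand is \frac{1}{2 h + 2} minus the same expression shifted by one, so consecutive terms cancel in pairs.


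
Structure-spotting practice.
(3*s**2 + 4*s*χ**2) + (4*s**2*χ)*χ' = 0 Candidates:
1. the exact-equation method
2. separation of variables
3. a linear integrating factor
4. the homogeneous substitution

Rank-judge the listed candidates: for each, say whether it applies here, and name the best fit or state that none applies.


Method: the exact-equation method — d/dχ of 3*s**2 + 4*s*χ**2 equals d/ds of 4*s**2*χ: the form is a total differential of one potential — integrate it exactly.
- the exact-equation method: yes, a natural case for it.
- separation of variables: no division isolates the independent variable from the unknown.
- a linear integrating factor: a nonlinear term in the unknown puts this outside the integrating-factor template.
- the homogeneous substitution — rescaling both variables together changes the slope, so no ratio substitution collapses it.


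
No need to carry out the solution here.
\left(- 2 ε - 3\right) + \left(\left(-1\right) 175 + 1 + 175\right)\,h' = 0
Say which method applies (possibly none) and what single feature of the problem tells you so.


Best approach: no special technique — solved for the derivative, no h appears — this is antidifferentiation in ε wearing ODE clothing.


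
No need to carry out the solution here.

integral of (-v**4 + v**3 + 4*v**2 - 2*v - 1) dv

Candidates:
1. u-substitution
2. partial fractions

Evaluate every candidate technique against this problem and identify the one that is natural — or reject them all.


Method: no special technique — nothing composite, nothing rational, nothing trigonometric — each constant-multiple power of v integrates by the power rule alone.
- u-substitution — any workable substitution here is cosmetic — the integrand is already in directly integrable form.
- partial fractions: the expression is not a ratio of polynomials that decomposes further.


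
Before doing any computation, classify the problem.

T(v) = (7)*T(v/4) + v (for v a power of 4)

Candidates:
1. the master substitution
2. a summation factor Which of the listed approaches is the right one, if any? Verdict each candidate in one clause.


Diagnosis: the master substitution — recursion at v/4 is multiplicative in the index; logarithmic reindexing via v = 4^m linearizes it.
- the master substitution — yes, a natural case for it.
- a summation factor: the recursion divides its index rather than shifting it — there is no previous-term chain for a summation factor to telescope.


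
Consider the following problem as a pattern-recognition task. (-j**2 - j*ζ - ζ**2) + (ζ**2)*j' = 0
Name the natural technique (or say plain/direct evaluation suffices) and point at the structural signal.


Verdict: the homogeneous substitution — scaling ζ and j together leaves the slope fixed — it depends only on j/ζ, so substitute the ratio.


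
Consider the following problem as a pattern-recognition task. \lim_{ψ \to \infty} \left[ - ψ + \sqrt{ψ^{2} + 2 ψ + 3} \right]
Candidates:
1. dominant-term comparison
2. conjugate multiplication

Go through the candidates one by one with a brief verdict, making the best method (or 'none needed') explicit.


Method: conjugate multiplication — divergence minus divergence hides a finite answer — expose it by pairing \sqrt{ψ^{2} + 2 ψ + 3} - ψ with its conjugate.
- dominant-term comparison: no dominant power emerges to decide the limit by degree comparison.
- conjugate multiplication: applicable, and directly so.


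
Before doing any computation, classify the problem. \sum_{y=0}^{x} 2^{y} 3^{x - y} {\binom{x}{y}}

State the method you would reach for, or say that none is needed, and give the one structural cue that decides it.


Method: the binomial theorem — binomial coefficients against complementary powers of 2 and 3: recognize the binomial expansion and resum.


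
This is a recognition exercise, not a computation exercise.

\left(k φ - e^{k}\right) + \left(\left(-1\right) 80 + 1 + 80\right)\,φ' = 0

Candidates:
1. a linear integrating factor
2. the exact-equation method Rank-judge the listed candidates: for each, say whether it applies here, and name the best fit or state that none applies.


Method: a linear integrating factor — linear in the unknown with genuine forcing: multiply through by the exponential of the integrated coefficient and the left side closes into one derivative.
- a linear integrating factor — yes — fits the structure here.
- the exact-equation method — the mixed partial derivatives differ, so the left side is not a total differential.


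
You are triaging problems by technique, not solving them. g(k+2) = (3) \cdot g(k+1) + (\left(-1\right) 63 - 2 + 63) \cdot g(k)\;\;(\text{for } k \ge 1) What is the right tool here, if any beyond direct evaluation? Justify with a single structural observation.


Verdict: the characteristic-root method — try a geometric ansatz r^k: constant coefficients turn the recurrence into one polynomial equation in r.


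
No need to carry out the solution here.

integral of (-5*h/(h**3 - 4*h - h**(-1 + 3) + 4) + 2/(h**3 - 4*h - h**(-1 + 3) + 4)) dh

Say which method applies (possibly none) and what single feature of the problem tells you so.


Method: partial fractions — each factor of (h**3 - 4*h - h**(-1 + 3) + 4) owns one elementary piece of the integrand — separate them and integrate piecewise.


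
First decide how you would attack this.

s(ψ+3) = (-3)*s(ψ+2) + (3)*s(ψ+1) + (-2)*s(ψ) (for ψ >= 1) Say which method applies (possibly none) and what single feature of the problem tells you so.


Diagnosis: the characteristic-root method — because shifting ψ leaves the equation's coefficients unchanged, exponential trials reduce it to algebra.


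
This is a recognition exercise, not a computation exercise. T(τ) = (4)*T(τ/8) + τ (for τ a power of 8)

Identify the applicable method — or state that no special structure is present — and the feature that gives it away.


Best approach: the master substitution — a divide-and-conquer shape: argument τ/8, so change variables with τ = 8^m and solve the linear version.


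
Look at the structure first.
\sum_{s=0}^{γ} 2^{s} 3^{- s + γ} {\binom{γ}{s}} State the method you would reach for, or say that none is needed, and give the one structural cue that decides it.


Technique: the binomial theorem — the binomial coefficients weight matched powers of 2 and 3, which is exactly the expansion of a binomial power.


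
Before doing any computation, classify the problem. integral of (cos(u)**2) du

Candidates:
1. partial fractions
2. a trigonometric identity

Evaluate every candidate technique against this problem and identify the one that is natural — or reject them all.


Best approach: a trigonometric identity — the exponent on cos(u)**2 is even — the power-reduction identity is the standard preprocessing step.
- partial fractions: there is no rational-function structure to decompose.
- a trigonometric identity: yes — fits the structure here.


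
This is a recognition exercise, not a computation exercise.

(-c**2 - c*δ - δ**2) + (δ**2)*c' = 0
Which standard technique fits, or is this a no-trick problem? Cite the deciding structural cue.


Verdict: the homogeneous substitution — solved for the derivative, the right side is unchanged under scaling δ and c together — it depends only on the ratio c/δ, so substitute a single ratio variable.


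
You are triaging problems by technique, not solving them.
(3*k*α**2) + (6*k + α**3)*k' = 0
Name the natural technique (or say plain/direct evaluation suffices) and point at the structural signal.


Verdict: the exact-equation method — this form is already the differential of something: the matching mixed partials of 3*k*α**2 and 6*k + α**3 prove it.


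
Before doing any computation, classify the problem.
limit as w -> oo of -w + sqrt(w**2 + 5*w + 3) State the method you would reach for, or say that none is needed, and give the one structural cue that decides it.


Verdict: conjugate multiplication — this difference gives up after one conjugate multiplication — the radical structure cancels against its conjugate.


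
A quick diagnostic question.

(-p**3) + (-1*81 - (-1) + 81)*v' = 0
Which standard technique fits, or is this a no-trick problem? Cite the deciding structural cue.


Technique: no special technique — solved for the derivative, no v appears — this is antidifferentiation in p wearing ODE clothing.


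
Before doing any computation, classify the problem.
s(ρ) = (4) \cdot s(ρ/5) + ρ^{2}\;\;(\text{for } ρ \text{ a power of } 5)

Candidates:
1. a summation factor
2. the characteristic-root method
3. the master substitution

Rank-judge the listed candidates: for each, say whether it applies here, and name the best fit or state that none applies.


Diagnosis: the master substitution — the argument contracts 5-fold per step: reindex ρ exponentially and solve the linear recurrence in the new index.
- a summation factor — a divided-index call is outside the fixed-shift first-order family a summation factor normalizes.
- the characteristic-root method: the recursion divides its index rather than shifting it — outside the constant-shift family the root method covers.
- the master substitution — a fit — the right tool for this form.


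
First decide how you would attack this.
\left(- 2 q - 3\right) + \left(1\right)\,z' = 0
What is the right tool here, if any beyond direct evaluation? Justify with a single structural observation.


Diagnosis: no special technique — the slope is a function of q alone, so integrate both sides directly.


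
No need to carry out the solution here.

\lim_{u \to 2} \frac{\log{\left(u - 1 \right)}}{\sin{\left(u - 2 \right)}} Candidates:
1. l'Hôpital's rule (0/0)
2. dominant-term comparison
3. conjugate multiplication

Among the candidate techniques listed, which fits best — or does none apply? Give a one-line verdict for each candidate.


Best approach: l'Hôpital's rule (0/0) — numerator and denominator both vanish at 2 — a genuine 0/0 form, which is exactly when l'Hôpital applies. Known elementary limits would finish this too — the rule just bypasses the case analysis.
- l'Hôpital's rule (0/0) — a fit — the right tool for this form.
- dominant-term comparison: this limit is not decided by comparing polynomial growth at infinity.
- conjugate multiplication: no divergent radical difference is present for a conjugate pair to cancel.


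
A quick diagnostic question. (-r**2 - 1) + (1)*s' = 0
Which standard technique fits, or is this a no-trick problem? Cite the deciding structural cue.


Method: no special technique — solved for the derivative, no s appears — this is antidifferentiation in r wearing ODE clothing.


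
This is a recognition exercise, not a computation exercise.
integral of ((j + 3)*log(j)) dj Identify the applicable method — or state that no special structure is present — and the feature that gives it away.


Verdict: integration by parts — the logarithm log(j) wants to be differentiated, not integrated; parts makes that legal.


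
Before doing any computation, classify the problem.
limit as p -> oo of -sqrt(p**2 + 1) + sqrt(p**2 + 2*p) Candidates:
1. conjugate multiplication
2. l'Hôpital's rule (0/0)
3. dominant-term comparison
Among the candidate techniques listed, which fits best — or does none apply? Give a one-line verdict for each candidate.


Verdict: conjugate multiplication — the ∞ − ∞ radical form is the exact trigger for the conjugate maneuver.
- conjugate multiplication: a fit — the right tool for this form.
- l'Hôpital's rule (0/0): the expression is a difference driving to ∞ − ∞, not a 0/0 quotient — there is no ratio for the rule to differentiate.
- dominant-term comparison: no ranking of term growth rates resolves the limit here.


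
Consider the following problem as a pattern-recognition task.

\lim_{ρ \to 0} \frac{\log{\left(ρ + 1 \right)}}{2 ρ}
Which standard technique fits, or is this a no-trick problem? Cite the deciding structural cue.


Diagnosis: l'Hôpital's rule (0/0) — plug in 0: top and bottom both hit zero, so differentiate each and retry. A local series expansion at the point resolves it as well; the rule is the packaged version of that step.


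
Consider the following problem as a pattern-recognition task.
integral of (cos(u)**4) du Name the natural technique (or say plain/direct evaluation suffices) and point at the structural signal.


Technique: a trigonometric identity — the exponent on cos(u)**4 is even — the power-reduction identity is the standard preprocessing step.


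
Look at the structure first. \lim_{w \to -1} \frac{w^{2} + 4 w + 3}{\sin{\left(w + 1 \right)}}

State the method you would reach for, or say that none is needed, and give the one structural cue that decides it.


Technique: l'Hôpital's rule (0/0) — both numerator and denominator vanish at -1: the genuine 0/0 indeterminate that l'Hôpital exists for. A local series expansion at the point resolves it as well; the rule is the packaged version of that step.


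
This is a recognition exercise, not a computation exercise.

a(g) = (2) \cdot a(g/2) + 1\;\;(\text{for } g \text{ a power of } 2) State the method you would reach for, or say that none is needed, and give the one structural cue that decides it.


Technique: the master substitution — the argument contracts 2-fold per step: reindex g exponentially and solve the linear recurrence in the new index.


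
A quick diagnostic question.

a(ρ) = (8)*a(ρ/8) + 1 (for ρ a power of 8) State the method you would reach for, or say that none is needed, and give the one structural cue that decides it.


Best approach: the master substitution — treat m = log base 8 of ρ as the new clock: one recursion step advances m by one while ρ scales by 8.


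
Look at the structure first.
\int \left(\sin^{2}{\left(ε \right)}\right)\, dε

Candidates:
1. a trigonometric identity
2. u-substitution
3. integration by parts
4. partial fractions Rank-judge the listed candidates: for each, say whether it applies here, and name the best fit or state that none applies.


Best approach: a trigonometric identity — an even power like \sin^{2}{\left(ε \right)} flattens under the half-angle identity into first-degree cosines you can integrate directly.
- a trigonometric identity — yes, a natural case for it.
- u-substitution: no subexpression of the integrand pairs with its own derivative as a factor — individual terms may offer their own substitutions, but any change of variable covering the whole integral would have to be constructed from outside the expression.
- integration by parts — not the natural route: no polynomial-kernel product appears — a recursive parts reduction of the trigonometric product exists, but the identity rewrite is direct.
- partial fractions: the expression is not a ratio of polynomials that decomposes further.


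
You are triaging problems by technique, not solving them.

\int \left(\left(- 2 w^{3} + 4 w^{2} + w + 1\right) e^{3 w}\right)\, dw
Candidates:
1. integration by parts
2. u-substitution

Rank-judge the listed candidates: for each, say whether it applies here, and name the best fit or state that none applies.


Technique: integration by parts — differentiate - 2 w^{3} + 4 w^{2} + w + 1, integrate e^{3 w}: each pass lowers the polynomial degree, so parts terminates.
- integration by parts: applicable, and directly so.
- u-substitution: no subexpression of the integrand serves as a whole-integral substitution inner — individual terms may offer their own, but none carries its derivative as a factor of the full integrand; a working change of variable would have to be constructed from outside the expression.


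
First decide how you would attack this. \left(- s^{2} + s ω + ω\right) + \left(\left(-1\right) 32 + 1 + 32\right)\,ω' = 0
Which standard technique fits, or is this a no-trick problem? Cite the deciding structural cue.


Best approach: a linear integrating factor — the unknown enters only to the first power against a nonzero forcing term — the integrating-factor template applies directly.


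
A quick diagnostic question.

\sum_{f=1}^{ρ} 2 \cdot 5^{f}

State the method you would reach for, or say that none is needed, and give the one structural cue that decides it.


Best approach: the geometric series formula — term-over-term division gives 5 every time — index-free ratio, geometric sum formula applies.


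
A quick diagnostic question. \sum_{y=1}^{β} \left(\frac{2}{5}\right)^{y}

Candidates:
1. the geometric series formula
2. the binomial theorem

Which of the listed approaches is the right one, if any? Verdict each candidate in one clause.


Diagnosis: the geometric series formula — check a ratio of consecutive terms: it is \frac{2}{5}, independent of the index, so the geometric formula closes the sum.
- the geometric series formula: yes, a natural case for it.
- the binomial theorem — the terms lack the binomial-coefficient-weighted complementary-power pattern of an expansion.


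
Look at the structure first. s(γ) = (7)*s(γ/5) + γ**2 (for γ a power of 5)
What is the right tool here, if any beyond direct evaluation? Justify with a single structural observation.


Verdict: the master substitution — index division is the fingerprint: γ/5 in the recursive call means substitute γ = 5^m.


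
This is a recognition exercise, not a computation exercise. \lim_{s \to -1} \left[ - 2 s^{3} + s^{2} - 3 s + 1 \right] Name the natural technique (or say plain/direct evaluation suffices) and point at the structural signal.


Verdict: no special technique — the expression is continuous at -1 — substitute and evaluate; no indeterminate form appears.


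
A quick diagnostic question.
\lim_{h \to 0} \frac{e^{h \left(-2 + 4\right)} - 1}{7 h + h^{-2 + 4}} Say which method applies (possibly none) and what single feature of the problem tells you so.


Method: l'Hôpital's rule (0/0) — numerator and denominator both vanish at 0 — a genuine 0/0 form, which is exactly when l'Hôpital applies. A first-order expansion at the point is an equally standard path; the rule packages it.


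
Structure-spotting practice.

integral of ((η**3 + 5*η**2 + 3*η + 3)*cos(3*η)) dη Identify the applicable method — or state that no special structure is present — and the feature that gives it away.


Technique: integration by parts — the integrand splits as η**3 + 5*η**2 + 3*η + 3 times cos(3*η) — repeatedly differentiating the polynomial part kills it, which is the parts ladder.


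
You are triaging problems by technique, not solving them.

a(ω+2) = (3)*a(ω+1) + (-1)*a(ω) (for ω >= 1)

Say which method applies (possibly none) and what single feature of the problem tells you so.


Technique: the characteristic-root method — try a geometric ansatz r^ω: constant coefficients turn the recurrence into one polynomial equation in r.


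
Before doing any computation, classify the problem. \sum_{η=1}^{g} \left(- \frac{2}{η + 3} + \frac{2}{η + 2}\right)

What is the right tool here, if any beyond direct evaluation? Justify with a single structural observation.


Verdict: telescoping — the generic term is a one-step difference of \frac{2}{η + 2}, so partial sums shortcut to endpoint evaluation.


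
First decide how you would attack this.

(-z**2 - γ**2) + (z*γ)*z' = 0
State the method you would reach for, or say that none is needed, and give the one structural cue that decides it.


Best approach: the homogeneous substitution — solved for the derivative, the right side is unchanged under scaling γ and z together — it depends only on the ratio z/γ, so substitute a single ratio variable. This doubles as a Bernoulli equation in the unknown as written; the homogeneous route needs no setup at all.


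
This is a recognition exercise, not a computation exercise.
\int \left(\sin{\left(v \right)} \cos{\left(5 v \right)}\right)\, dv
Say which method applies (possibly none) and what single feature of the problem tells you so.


Technique: a trigonometric identity — cross-frequency products like \sin{\left(v \right)} \cos{\left(5 v \right)} are the textbook product-to-sum case — the identity converts them to directly integrable sinusoids.


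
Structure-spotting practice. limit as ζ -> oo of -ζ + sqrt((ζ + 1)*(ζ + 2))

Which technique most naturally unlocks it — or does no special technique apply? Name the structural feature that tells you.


Best approach: conjugate multiplication — divergence minus divergence hides a finite answer — expose it by pairing sqrt((ζ + 1)*(ζ + 2)) - ζ with its conjugate.


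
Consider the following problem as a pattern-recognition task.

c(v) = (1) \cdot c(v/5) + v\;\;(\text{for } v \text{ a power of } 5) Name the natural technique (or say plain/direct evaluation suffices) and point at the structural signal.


Best approach: the master substitution — the argument shrinks by the factor 5, so measure the index on a logarithmic scale and the recursion becomes a shift.


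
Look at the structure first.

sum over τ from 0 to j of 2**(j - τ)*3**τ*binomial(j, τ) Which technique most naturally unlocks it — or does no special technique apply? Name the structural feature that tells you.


Method: the binomial theorem — terms weighting binomial(j, τ) against matched powers of 3 and 2 reassemble into (3 + 2)^j by the binomial theorem.


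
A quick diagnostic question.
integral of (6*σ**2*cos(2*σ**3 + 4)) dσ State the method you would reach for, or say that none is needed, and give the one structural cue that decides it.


Diagnosis: u-substitution — viewed as a product, the integrand is a composition evaluated at 2*σ**3 + 4 times (a constant multiple of) that inner expression's derivative, so u = 2*σ**3 + 4 makes it elementary.


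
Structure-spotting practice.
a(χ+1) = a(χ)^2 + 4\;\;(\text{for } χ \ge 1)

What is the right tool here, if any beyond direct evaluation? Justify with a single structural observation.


Technique: no special technique — the update rule curves (it is not linear in the unknown sequence), so no superposition-based closed form attaches — iterate or study it directly.


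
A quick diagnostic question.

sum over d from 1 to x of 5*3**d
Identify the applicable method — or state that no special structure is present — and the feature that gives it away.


Best approach: the geometric series formula — the ratio of consecutive terms is the constant 3, independent of the index — a geometric sum.


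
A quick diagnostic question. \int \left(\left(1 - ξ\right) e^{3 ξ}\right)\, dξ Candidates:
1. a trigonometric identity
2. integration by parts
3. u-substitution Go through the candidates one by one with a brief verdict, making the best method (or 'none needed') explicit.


Technique: integration by parts — 1 - ξ dies after finitely many derivatives while e^{3 ξ} cycles under integration — the tabular/parts setup.
- a trigonometric identity — with no trigonometric functions present, identity rewriting has no target.
- integration by parts: applicable, and directly so.
- u-substitution: no subexpression of the integrand serves as a whole-integral substitution inner — individual terms may offer their own, but none carries its derivative as a factor of the full integrand; a working change of variable would have to be constructed from outside the expression.
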